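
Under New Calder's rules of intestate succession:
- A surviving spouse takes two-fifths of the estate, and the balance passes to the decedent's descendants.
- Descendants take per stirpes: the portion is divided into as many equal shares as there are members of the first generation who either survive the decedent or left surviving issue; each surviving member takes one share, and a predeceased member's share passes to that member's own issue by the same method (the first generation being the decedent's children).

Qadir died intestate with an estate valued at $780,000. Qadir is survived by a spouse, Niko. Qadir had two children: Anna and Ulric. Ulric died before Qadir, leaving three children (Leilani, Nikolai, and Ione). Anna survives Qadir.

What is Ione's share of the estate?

Ione receives $78,000.

Niko takes two-fifths of $780,000 = $312,000. The remaining $468,000 passes to the descendants.
The descendants' portion ($468,000) is divided into 2 shares of $234,000: Anna takes $234,000; Ulric's $234,000 share passes to Ulric's issue.
Ulric's share ($234,000) is divided into 3 shares of $78,000: Leilani, Nikolai, and Ione each take $78,000.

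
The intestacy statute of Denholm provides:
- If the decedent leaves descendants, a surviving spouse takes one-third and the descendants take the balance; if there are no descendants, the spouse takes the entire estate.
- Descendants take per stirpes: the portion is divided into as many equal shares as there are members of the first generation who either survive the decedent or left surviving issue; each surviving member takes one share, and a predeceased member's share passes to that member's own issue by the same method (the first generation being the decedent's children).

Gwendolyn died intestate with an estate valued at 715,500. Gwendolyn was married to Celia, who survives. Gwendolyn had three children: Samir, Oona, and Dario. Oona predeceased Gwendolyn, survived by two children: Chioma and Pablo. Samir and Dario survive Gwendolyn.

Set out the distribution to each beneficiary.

Celia takes one-third of 715,500 = 238,500. The remaining 477,000 passes to the descendants.
The descendants' portion (477,000) is divided into 3 shares of 159,000: Samir and Dario each take 159,000; Oona's 159,000 share passes to Oona's issue.
Oona's share (159,000) is divided into 2 shares of 79,500: Chioma and Pablo each take 79,500.

Celia: 238,500; Samir: 159,000; Chioma: 79,500; Pablo: 79,500; Dario: 159,000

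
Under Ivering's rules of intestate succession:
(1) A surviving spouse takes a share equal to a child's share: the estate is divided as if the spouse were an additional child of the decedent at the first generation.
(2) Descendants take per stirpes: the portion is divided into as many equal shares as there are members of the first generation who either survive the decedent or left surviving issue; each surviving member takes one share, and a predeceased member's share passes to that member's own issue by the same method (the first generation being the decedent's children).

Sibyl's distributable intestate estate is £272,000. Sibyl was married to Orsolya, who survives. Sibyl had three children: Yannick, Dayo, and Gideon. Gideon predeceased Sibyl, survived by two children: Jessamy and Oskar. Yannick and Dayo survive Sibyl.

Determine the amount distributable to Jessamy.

The spouse counts as an additional share at the children's level, so there are 4 primary shares of £68,000. Orsolya takes one such share (£68,000).
The children's combined portion (£204,000) is divided into 3 shares of £68,000: Yannick and Dayo each take £68,000; Gideon's £68,000 share passes to Gideon's issue.
Gideon's share (£68,000) is divided into 2 shares of £34,000: Jessamy and Oskar each take £34,000.

Jessamy receives £34,000.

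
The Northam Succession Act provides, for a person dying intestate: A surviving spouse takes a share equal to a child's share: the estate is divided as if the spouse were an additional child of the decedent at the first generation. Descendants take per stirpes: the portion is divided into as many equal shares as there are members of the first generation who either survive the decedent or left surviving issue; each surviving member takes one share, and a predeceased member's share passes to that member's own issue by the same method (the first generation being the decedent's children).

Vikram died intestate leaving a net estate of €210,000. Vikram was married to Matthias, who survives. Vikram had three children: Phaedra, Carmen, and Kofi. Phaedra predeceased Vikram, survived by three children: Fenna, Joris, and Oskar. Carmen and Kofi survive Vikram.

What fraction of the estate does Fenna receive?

Fenna receives 1/12 of the estate.

The spouse counts as an additional share at the children's level, so there are 4 primary shares of €52,500. Matthias takes one such share (€52,500).
The children's combined portion (€157,500) is divided into 3 shares of €52,500: Carmen and Kofi each take €52,500; Phaedra's €52,500 share passes to Phaedra's issue.
Phaedra's share (€52,500) is divided into 3 shares of €17,500: Fenna, Joris, and Oskar each take €17,500.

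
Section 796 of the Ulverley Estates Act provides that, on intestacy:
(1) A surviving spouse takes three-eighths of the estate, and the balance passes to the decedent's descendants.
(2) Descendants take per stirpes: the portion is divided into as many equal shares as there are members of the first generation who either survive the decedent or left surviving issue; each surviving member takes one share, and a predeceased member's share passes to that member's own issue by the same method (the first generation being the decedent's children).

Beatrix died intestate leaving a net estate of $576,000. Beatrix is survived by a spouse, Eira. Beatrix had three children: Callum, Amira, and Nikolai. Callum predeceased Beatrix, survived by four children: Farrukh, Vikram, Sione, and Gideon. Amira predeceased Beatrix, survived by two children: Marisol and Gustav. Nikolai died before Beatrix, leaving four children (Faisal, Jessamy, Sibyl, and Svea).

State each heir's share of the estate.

Eira takes three-eighths of $576,000 = $216,000. The remaining $360,000 passes to the descendants.
The descendants' portion ($360,000) is divided into 3 shares of $120,000: Callum's $120,000 share passes to Callum's issue; Amira's $120,000 share passes to Amira's issue; Nikolai's $120,000 share passes to Nikolai's issue.
Callum's share ($120,000) is divided into 4 shares of $30,000: Farrukh, Vikram, Sione, and Gideon each take $30,000.
Amira's share ($120,000) is divided into 2 shares of $60,000: Marisol and Gustav each take $60,000.
Nikolai's share ($120,000) is divided into 4 shares of $30,000: Faisal, Jessamy, Sibyl, and Svea each take $30,000.

Eira: $216,000; Farrukh: $30,000; Vikram: $30,000; Sione: $30,000; Gideon: $30,000; Marisol: $60,000; Gustav: $60,000; Faisal: $30,000; Jessamy: $30,000; Sibyl: $30,000; Svea: $30,000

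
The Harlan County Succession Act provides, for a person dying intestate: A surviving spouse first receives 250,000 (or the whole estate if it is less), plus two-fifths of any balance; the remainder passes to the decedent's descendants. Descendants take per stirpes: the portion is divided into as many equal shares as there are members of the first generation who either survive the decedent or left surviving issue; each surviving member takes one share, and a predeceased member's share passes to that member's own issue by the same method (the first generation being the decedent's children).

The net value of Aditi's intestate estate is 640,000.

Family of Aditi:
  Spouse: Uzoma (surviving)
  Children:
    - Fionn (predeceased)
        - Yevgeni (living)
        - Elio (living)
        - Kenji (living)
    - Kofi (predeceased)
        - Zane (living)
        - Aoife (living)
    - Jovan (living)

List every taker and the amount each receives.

Uzoma: 406,000; Yevgeni: 26,000; Elio: 26,000; Kenji: 26,000; Zane: 39,000; Aoife: 39,000; Jovan: 78,000

Uzoma first takes 250,000, leaving a balance of 390,000. Uzoma then takes two-fifths of the balance (156,000), for a total of 406,000. The remaining 234,000 passes to the descendants.
The descendants' portion (234,000) is divided into 3 shares of 78,000: Jovan takes 78,000; Fionn's 78,000 share passes to Fionn's issue; Kofi's 78,000 share passes to Kofi's issue.
Fionn's share (78,000) is divided into 3 shares of 26,000: Yevgeni, Elio, and Kenji each take 26,000.
Kofi's share (78,000) is divided into 2 shares of 39,000: Zane and Aoife each take 39,000.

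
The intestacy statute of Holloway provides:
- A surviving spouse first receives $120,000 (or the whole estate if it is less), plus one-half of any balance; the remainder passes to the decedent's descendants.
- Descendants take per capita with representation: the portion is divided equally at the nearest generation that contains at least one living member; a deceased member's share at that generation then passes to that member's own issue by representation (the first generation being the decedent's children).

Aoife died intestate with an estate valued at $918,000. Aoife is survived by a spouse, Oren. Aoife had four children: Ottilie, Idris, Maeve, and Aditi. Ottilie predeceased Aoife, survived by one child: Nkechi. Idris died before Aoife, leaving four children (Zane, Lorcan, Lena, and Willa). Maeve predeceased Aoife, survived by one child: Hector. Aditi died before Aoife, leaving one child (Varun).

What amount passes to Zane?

Zane receives $57,000.

Oren first takes $120,000, leaving a balance of $798,000. Oren then takes one-half of the balance ($399,000), for a total of $519,000. The remaining $399,000 passes to the descendants.
No child survives, so the initial division is made at the grandchildren's generation.
The descendants' portion ($399,000) is divided into 7 shares of $57,000: Nkechi, Zane, Lorcan, Lena, Willa, Hector, and Varun each take $57,000.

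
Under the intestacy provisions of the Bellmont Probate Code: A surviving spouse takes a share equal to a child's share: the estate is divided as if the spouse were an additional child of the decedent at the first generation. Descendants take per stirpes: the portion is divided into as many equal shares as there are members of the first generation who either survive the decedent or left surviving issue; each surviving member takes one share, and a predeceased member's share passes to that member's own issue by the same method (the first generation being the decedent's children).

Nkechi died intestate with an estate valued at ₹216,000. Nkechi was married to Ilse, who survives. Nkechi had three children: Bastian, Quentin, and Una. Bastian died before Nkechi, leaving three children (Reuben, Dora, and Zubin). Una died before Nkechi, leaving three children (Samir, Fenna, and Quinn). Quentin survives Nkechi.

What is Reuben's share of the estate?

The spouse counts as an additional share at the children's level, so there are 4 primary shares of ₹54,000. Ilse takes one such share (₹54,000).
The children's combined portion (₹162,000) is divided into 3 shares of ₹54,000: Quentin takes ₹54,000; Bastian's ₹54,000 share passes to Bastian's issue; Una's ₹54,000 share passes to Una's issue.
Bastian's share (₹54,000) is divided into 3 shares of ₹18,000: Reuben, Dora, and Zubin each take ₹18,000.
Una's share (₹54,000) is divided into 3 shares of ₹18,000: Samir, Fenna, and Quinn each take ₹18,000.

Reuben receives ₹18,000.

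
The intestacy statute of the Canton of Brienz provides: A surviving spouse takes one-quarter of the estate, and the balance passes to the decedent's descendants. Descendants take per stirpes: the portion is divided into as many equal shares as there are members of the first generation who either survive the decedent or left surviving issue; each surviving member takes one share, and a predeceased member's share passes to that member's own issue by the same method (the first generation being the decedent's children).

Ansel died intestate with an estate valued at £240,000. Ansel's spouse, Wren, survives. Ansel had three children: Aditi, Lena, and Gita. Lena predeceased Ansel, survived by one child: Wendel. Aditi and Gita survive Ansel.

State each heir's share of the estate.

Wren takes one-quarter of £240,000 = £60,000. The remaining £180,000 passes to the descendants.
The descendants' portion (£180,000) is divided into 3 shares of £60,000: Aditi and Gita each take £60,000; Lena's £60,000 share passes to Lena's issue.
Lena's share (£60,000) passes entirely to Wendel.

Wren: £60,000; Aditi: £60,000; Wendel: £60,000; Gita: £60,000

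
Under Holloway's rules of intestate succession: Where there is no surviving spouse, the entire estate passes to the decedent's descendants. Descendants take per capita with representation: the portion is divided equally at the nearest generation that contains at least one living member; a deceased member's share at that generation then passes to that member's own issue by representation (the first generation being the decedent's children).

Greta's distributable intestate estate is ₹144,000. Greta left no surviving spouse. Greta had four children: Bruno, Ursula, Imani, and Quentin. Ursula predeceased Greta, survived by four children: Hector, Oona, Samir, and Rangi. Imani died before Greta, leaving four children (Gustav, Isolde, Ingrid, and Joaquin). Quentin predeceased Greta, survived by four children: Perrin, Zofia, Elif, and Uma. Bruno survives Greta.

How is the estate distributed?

The entire ₹144,000 passes to the descendants.
That amount (₹144,000) is divided into 4 shares of ₹36,000: Bruno takes ₹36,000; Ursula's ₹36,000 share passes to Ursula's issue; Imani's ₹36,000 share passes to Imani's issue; Quentin's ₹36,000 share passes to Quentin's issue.
Ursula's share (₹36,000) is divided into 4 shares of ₹9,000: Hector, Oona, Samir, and Rangi each take ₹9,000.
Imani's share (₹36,000) is divided into 4 shares of ₹9,000: Gustav, Isolde, Ingrid, and Joaquin each take ₹9,000.
Quentin's share (₹36,000) is divided into 4 shares of ₹9,000: Perrin, Zofia, Elif, and Uma each take ₹9,000.

Bruno: ₹36,000; Hector: ₹9,000; Oona: ₹9,000; Samir: ₹9,000; Rangi: ₹9,000; Gustav: ₹9,000; Isolde: ₹9,000; Ingrid: ₹9,000; Joaquin: ₹9,000; Perrin: ₹9,000; Zofia: ₹9,000; Elif: ₹9,000; Uma: ₹9,000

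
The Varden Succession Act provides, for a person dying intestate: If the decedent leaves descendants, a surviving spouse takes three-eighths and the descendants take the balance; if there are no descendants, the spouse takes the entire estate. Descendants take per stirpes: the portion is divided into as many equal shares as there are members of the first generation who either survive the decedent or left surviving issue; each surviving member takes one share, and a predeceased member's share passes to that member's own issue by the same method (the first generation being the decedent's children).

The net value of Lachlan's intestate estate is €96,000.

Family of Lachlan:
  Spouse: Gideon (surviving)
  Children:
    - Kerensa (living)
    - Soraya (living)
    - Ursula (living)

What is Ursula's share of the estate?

Ursula receives €20,000.

Gideon takes three-eighths of €96,000 = €36,000. The remaining €60,000 passes to the descendants.
The descendants' portion (€60,000) is divided into 3 shares of €20,000: Kerensa, Soraya, and Ursula each take €20,000.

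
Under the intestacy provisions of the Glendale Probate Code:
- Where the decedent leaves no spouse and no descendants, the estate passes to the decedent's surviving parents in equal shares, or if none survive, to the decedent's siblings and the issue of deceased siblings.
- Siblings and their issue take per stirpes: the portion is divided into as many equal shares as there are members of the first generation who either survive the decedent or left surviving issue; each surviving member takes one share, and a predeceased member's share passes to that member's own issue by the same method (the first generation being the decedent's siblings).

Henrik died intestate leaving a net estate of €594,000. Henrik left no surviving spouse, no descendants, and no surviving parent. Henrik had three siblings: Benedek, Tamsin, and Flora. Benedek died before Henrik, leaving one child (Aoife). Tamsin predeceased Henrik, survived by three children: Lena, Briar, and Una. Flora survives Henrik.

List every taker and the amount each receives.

Aoife: €198,000; Lena: €66,000; Briar: €66,000; Una: €66,000; Flora: €198,000

The entire €594,000 passes to the siblings and their issue.
That amount (€594,000) is divided into 3 shares of €198,000: Flora takes €198,000; Benedek's €198,000 share passes to Benedek's issue; Tamsin's €198,000 share passes to Tamsin's issue.
Benedek's share (€198,000) passes entirely to Aoife.
Tamsin's share (€198,000) is divided into 3 shares of €66,000: Lena, Briar, and Una each take €66,000.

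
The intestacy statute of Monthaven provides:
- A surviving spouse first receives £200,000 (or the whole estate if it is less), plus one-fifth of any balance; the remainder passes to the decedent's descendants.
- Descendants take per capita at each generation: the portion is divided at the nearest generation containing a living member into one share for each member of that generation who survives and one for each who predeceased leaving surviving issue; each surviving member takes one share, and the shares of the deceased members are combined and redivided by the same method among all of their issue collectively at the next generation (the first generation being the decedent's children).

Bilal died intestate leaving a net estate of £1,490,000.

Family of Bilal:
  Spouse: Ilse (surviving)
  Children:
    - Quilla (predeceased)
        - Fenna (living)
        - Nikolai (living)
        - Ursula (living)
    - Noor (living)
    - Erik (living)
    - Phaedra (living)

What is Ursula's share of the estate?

Ursula receives £86,000.

Ilse first takes £200,000, leaving a balance of £1,290,000. Ilse then takes one-fifth of the balance (£258,000), for a total of £458,000. The remaining £1,032,000 passes to the descendants.
The descendants' portion (£1,032,000) is divided at the children's generation into 4 shares of £258,000. Noor, Erik, and Phaedra each take £258,000. The remaining share for the deceased Quilla (£258,000) is carried to the next generation.
That pool (£258,000) is divided at the grandchildren's generation equally among Fenna, Nikolai, and Ursula: £86,000 each.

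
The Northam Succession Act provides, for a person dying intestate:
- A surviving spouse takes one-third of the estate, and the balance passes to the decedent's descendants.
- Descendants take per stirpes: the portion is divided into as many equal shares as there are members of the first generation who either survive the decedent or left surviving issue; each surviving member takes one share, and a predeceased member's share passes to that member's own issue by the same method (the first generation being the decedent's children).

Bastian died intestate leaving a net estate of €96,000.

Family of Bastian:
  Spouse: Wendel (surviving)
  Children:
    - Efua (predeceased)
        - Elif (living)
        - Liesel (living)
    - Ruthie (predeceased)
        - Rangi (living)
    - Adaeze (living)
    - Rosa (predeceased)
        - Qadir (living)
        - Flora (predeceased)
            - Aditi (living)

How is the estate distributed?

Wendel takes one-third of €96,000 = €32,000. The remaining €64,000 passes to the descendants.
The descendants' portion (€64,000) is divided into 4 shares of €16,000: Adaeze takes €16,000; Efua's €16,000 share passes to Efua's issue; Ruthie's €16,000 share passes to Ruthie's issue; Rosa's €16,000 share passes to Rosa's issue.
Efua's share (€16,000) is divided into 2 shares of €8,000: Elif and Liesel each take €8,000.
Ruthie's share (€16,000) passes entirely to Rangi.
Rosa's share (€16,000) is divided into 2 shares of €8,000: Qadir takes €8,000; Flora's €8,000 share passes to Flora's issue.
Flora's share (€8,000) passes entirely to Aditi.

Wendel: €32,000; Elif: €8,000; Liesel: €8,000; Rangi: €16,000; Adaeze: €16,000; Qadir: €8,000; Aditi: €8,000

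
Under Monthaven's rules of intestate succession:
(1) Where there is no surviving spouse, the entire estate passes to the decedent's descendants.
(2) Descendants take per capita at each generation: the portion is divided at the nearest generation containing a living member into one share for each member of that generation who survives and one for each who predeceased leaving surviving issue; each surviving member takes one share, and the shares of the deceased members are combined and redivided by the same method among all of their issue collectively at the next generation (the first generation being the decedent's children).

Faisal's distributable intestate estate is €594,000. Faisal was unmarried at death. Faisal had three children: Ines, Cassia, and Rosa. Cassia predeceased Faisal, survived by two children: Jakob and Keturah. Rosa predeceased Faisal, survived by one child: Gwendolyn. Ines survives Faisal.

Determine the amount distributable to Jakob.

Jakob receives €132,000.

The entire €594,000 passes to the descendants.
That amount (€594,000) is divided at the children's generation into 3 shares of €198,000. Ines takes €198,000. The 2 shares of the deceased (Cassia and Rosa) are combined into a pool of €396,000.
That pool (€396,000) is divided at the grandchildren's generation equally among Jakob, Keturah, and Gwendolyn: €132,000 each.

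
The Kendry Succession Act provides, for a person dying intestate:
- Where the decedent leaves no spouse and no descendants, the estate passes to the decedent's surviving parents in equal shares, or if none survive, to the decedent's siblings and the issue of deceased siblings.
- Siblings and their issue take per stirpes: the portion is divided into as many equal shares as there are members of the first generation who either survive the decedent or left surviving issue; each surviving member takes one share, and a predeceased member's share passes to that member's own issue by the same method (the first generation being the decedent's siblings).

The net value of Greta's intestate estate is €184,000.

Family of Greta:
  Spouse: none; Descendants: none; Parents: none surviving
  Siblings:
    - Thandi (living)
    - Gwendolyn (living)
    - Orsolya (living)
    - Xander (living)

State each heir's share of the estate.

The entire €184,000 passes to the siblings and their issue.
That amount (€184,000) is divided into 4 shares of €46,000: Thandi, Gwendolyn, Orsolya, and Xander each take €46,000.

Thandi: €46,000; Gwendolyn: €46,000; Orsolya: €46,000; Xander: €46,000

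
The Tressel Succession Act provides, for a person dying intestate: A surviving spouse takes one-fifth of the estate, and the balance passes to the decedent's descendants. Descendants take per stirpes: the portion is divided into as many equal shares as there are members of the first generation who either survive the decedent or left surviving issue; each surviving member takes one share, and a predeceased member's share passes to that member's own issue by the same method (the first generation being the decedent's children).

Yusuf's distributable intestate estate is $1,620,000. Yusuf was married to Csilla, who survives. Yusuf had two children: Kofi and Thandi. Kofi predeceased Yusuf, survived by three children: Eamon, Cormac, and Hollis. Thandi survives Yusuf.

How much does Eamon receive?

Eamon receives $216,000.

Csilla takes one-fifth of $1,620,000 = $324,000. The remaining $1,296,000 passes to the descendants.
The descendants' portion ($1,296,000) is divided into 2 shares of $648,000: Thandi takes $648,000; Kofi's $648,000 share passes to Kofi's issue.
Kofi's share ($648,000) is divided into 3 shares of $216,000: Eamon, Cormac, and Hollis each take $216,000.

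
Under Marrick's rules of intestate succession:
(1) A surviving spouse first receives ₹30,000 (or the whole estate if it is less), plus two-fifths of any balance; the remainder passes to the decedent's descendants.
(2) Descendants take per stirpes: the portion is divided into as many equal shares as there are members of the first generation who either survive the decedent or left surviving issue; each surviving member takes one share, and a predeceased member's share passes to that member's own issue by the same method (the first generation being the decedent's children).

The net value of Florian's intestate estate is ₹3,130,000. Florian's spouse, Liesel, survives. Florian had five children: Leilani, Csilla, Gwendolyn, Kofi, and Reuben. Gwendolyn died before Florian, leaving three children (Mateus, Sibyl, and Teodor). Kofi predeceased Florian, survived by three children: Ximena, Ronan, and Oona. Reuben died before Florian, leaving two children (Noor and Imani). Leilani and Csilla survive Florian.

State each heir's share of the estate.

Liesel: ₹1,270,000; Leilani: ₹372,000; Csilla: ₹372,000; Mateus: ₹124,000; Sibyl: ₹124,000; Teodor: ₹124,000; Ximena: ₹124,000; Ronan: ₹124,000; Oona: ₹124,000; Noor: ₹186,000; Imani: ₹186,000

Liesel first takes ₹30,000, leaving a balance of ₹3,100,000. Liesel then takes two-fifths of the balance (₹1,240,000), for a total of ₹1,270,000. The remaining ₹1,860,000 passes to the descendants.
The descendants' portion (₹1,860,000) is divided into 5 shares of ₹372,000: Leilani and Csilla each take ₹372,000; Gwendolyn's ₹372,000 share passes to Gwendolyn's issue; Kofi's ₹372,000 share passes to Kofi's issue; Reuben's ₹372,000 share passes to Reuben's issue.
Gwendolyn's share (₹372,000) is divided into 3 shares of ₹124,000: Mateus, Sibyl, and Teodor each take ₹124,000.
Kofi's share (₹372,000) is divided into 3 shares of ₹124,000: Ximena, Ronan, and Oona each take ₹124,000.
Reuben's share (₹372,000) is divided into 2 shares of ₹186,000: Noor and Imani each take ₹186,000.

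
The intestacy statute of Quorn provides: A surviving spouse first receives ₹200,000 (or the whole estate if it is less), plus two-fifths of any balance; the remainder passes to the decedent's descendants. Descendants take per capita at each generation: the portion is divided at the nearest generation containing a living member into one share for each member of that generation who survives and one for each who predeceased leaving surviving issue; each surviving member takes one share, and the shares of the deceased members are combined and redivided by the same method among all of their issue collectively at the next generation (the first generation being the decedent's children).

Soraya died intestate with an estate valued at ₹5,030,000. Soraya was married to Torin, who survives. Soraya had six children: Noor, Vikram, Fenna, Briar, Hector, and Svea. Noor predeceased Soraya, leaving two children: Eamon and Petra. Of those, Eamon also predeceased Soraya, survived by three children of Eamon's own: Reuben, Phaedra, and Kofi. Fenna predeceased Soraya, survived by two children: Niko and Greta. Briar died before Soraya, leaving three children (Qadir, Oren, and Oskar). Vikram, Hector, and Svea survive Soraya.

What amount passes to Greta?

Torin first takes ₹200,000, leaving a balance of ₹4,830,000. Torin then takes two-fifths of the balance (₹1,932,000), for a total of ₹2,132,000. The remaining ₹2,898,000 passes to the descendants.
The descendants' portion (₹2,898,000) is divided at the children's generation into 6 shares of ₹483,000. Vikram, Hector, and Svea each take ₹483,000. The 3 shares of the deceased (Noor, Fenna, and Briar) are combined into a pool of ₹1,449,000.
That pool (₹1,449,000) is divided at the grandchildren's generation into 7 shares of ₹207,000. Petra, Niko, Greta, Qadir, Oren, and Oskar each take ₹207,000. The remaining share for the deceased Eamon (₹207,000) is carried to the next generation.
That pool (₹207,000) is divided at the great-grandchildren's generation equally among Reuben, Phaedra, and Kofi: ₹69,000 each.

Greta receives ₹207,000.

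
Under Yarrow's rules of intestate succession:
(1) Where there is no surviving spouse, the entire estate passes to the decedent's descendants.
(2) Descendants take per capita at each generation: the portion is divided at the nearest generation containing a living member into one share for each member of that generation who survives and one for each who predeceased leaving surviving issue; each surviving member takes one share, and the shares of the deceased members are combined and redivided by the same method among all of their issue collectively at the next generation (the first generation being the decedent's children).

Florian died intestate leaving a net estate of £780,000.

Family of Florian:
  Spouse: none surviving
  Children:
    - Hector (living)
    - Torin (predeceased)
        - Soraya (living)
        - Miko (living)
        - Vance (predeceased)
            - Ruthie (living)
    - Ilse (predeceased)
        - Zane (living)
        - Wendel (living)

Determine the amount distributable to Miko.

The entire £780,000 passes to the descendants.
That amount (£780,000) is divided at the children's generation into 3 shares of £260,000. Hector takes £260,000. The 2 shares of the deceased (Torin and Ilse) are combined into a pool of £520,000.
That pool (£520,000) is divided at the grandchildren's generation into 5 shares of £104,000. Soraya, Miko, Zane, and Wendel each take £104,000. The remaining share for the deceased Vance (£104,000) is carried to the next generation.
That pool (£104,000) passes entirely to Ruthie, the sole taker at the great-grandchildren's generation.

Miko receives £104,000.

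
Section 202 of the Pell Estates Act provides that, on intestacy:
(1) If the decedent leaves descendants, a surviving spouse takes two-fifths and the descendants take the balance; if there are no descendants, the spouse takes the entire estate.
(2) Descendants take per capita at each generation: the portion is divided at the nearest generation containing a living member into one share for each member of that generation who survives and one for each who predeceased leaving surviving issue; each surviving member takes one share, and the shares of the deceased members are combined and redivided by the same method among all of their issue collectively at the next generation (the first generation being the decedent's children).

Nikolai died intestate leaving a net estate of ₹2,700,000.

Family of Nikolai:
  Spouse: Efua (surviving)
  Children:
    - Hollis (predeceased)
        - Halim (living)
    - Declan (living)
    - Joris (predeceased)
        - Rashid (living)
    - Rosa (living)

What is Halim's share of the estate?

Efua takes two-fifths of ₹2,700,000 = ₹1,080,000. The remaining ₹1,620,000 passes to the descendants.
The descendants' portion (₹1,620,000) is divided at the children's generation into 4 shares of ₹405,000. Declan and Rosa each take ₹405,000. The 2 shares of the deceased (Hollis and Joris) are combined into a pool of ₹810,000.
That pool (₹810,000) is divided at the grandchildren's generation equally among Halim and Rashid: ₹405,000 each.

Halim receives ₹405,000.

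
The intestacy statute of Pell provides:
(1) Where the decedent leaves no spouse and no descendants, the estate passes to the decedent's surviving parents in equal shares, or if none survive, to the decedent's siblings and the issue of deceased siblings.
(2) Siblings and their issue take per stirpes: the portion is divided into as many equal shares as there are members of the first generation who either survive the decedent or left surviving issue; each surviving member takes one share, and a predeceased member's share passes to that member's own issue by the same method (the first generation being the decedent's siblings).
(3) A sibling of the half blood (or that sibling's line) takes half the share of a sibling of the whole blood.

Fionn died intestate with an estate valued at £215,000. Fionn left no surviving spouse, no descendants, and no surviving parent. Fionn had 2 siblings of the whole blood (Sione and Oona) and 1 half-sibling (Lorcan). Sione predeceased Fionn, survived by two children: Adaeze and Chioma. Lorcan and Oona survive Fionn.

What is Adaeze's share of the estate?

The entire £215,000 passes to the siblings and their issue.
Counting each half-blood sibling's line as half a unit, there are 5/2 units in £215,000, so one unit is £86,000. Whole-blood lines (Sione and Oona) take £86,000 each; half-blood lines (Lorcan) take £43,000 each.
Sione's share (£86,000) is divided into 2 shares of £43,000: Adaeze and Chioma each take £43,000.

Adaeze receives £43,000.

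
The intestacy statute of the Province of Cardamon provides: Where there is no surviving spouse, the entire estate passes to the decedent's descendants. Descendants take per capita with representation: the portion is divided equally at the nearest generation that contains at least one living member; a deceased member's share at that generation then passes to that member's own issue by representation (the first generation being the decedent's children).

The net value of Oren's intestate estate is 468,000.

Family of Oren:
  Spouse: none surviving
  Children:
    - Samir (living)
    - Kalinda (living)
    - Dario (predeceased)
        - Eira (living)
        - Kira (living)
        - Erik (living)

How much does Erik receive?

Erik receives 52,000.

The entire 468,000 passes to the descendants.
That amount (468,000) is divided into 3 shares of 156,000: Samir and Kalinda each take 156,000; Dario's 156,000 share passes to Dario's issue.
Dario's share (156,000) is divided into 3 shares of 52,000: Eira, Kira, and Erik each take 52,000.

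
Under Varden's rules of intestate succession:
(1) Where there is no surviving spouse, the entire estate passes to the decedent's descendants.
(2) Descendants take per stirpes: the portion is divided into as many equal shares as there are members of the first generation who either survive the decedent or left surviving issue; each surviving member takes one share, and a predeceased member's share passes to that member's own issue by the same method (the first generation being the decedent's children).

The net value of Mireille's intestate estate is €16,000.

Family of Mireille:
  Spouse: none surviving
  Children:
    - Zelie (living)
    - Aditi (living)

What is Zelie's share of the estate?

The entire €16,000 passes to the descendants.
That amount (€16,000) is divided into 2 shares of €8,000: Zelie and Aditi each take €8,000.

Zelie receives €8,000.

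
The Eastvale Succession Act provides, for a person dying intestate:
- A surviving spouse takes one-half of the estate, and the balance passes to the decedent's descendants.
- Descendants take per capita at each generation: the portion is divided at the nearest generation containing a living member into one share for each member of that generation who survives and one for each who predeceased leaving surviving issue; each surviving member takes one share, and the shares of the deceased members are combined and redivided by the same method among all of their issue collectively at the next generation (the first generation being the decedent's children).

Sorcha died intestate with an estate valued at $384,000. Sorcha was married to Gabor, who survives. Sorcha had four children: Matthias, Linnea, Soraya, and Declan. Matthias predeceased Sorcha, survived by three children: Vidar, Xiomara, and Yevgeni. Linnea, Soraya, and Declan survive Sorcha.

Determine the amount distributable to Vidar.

Gabor takes one-half of $384,000 = $192,000. The remaining $192,000 passes to the descendants.
The descendants' portion ($192,000) is divided at the children's generation into 4 shares of $48,000. Linnea, Soraya, and Declan each take $48,000. The remaining share for the deceased Matthias ($48,000) is carried to the next generation.
That pool ($48,000) is divided at the grandchildren's generation equally among Vidar, Xiomara, and Yevgeni: $16,000 each.

Vidar receives $16,000.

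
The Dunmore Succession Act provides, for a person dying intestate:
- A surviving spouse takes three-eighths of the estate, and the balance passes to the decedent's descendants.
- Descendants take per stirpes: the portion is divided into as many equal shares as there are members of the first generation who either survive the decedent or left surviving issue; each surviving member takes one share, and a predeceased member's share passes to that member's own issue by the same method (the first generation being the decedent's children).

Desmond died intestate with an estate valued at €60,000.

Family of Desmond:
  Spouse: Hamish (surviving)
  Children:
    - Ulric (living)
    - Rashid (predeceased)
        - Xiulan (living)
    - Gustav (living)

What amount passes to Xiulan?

Xiulan receives €12,500.

Hamish takes three-eighths of €60,000 = €22,500. The remaining €37,500 passes to the descendants.
The descendants' portion (€37,500) is divided into 3 shares of €12,500: Ulric and Gustav each take €12,500; Rashid's €12,500 share passes to Rashid's issue.
Rashid's share (€12,500) passes entirely to Xiulan.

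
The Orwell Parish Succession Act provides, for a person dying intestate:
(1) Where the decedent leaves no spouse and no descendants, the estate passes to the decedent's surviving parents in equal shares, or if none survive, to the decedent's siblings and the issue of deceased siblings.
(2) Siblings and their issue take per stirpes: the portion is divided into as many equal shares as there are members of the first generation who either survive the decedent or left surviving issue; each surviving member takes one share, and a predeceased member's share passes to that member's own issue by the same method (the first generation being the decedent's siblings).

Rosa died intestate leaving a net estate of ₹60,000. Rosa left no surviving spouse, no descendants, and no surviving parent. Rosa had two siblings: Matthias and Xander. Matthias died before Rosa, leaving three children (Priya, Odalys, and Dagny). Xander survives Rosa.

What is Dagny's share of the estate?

Dagny receives ₹10,000.

The entire ₹60,000 passes to the siblings and their issue.
That amount (₹60,000) is divided into 2 shares of ₹30,000: Xander takes ₹30,000; Matthias's ₹30,000 share passes to Matthias's issue.
Matthias's share (₹30,000) is divided into 3 shares of ₹10,000: Priya, Odalys, and Dagny each take ₹10,000.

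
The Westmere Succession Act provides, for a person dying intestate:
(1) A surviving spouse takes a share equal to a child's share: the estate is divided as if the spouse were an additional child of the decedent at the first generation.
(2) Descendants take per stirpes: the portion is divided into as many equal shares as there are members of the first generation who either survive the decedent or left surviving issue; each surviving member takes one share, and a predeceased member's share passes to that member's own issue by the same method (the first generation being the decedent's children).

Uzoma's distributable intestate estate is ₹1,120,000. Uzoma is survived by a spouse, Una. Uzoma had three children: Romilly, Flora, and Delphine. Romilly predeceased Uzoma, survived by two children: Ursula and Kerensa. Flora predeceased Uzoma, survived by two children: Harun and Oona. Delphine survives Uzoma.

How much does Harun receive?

Harun receives ₹140,000.

The spouse counts as an additional share at the children's level, so there are 4 primary shares of ₹280,000. Una takes one such share (₹280,000).
The children's combined portion (₹840,000) is divided into 3 shares of ₹280,000: Delphine takes ₹280,000; Romilly's ₹280,000 share passes to Romilly's issue; Flora's ₹280,000 share passes to Flora's issue.
Romilly's share (₹280,000) is divided into 2 shares of ₹140,000: Ursula and Kerensa each take ₹140,000.
Flora's share (₹280,000) is divided into 2 shares of ₹140,000: Harun and Oona each take ₹140,000.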